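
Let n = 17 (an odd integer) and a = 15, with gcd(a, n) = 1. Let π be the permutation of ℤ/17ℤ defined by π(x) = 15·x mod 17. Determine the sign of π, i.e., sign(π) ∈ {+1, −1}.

+1

Trace 8: π^k(8) = [8, 1, 15, 4, 9, 16, 2] for k=0..6.
Cycle type of π: 8×2 + 1; total 3 cycles.
3 cycles on 17: each ℓ→(−1)^(ℓ−1), product (−1)^14 = +1.
Check: (15/17) = +1 by Zolotarev.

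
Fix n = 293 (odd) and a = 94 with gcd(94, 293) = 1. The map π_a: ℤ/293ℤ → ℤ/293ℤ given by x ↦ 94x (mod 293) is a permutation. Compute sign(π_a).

Trace 1: π^k(1) = [1, 94, 46, 222, 65, 250, 60] for k=0..6.
Decompose π into cycles: lengths [73, 73, 73, 73, 1] (5 cycles, including the fixed point 0).
n − c = 293 − 5 = 288; sign = (−1)^288 = +1.

+1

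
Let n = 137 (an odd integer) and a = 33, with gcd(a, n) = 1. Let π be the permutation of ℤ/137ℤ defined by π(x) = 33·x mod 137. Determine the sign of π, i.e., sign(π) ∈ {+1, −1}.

-1

Start at x=68: 68 → 52 → 72 → 47 → 44 → 82 → 103 → … (one orbit).
The orbit structure of x ↦ 33x mod 137: 2 orbits of sizes [136, 1].
2 cycles on 137: each ℓ→(−1)^(ℓ−1), product (−1)^135 = -1.
The Jacobi symbol (33|137) = -1 (Zolotarev) agrees.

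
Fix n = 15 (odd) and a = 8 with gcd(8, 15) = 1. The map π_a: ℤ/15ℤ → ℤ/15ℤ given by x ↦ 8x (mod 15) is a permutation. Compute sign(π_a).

+1

Orbit of 1 under x↦8x: [1, 8, 4, 2]… (length divides ord_15(8)).
Cycle lengths of π_8 on ℤ/15ℤ: [4, 4, 4, 2, 1]; 5 cycles in total.
sign(π) = (−1)^{n − #cycles} = (−1)^{15−5} = (−1)^10 = +1.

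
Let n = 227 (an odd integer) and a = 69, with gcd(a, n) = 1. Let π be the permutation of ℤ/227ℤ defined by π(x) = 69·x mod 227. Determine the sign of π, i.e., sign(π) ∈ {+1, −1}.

+1

Trace 212: π^k(212) = [212, 100, 90, 81, 141, 195, 62] for k=0..6.
Decompose π into cycles: lengths [113, 113, 1] (3 cycles, including the fixed point 0).
sign(π) = (−1)^{n − #cycles} = (−1)^{227−3} = (−1)^224 = +1.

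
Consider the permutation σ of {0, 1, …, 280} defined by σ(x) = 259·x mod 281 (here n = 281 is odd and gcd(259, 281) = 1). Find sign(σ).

-1

Trace 71: π^k(71) = [71, 124, 82, 163, 67, 212, 113] for k=0..6.
Decompose π into cycles: lengths [280, 1] (2 cycles, including the fixed point 0).
sign(π) = (−1)^{n − #cycles} = (−1)^{281−2} = (−1)^279 = -1.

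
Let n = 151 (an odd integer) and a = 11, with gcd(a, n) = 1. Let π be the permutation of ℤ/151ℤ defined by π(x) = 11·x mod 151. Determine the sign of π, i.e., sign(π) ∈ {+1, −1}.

Start at x=138: 138 → 8 → 88 → 62 → 78 → 103 → 76 → … (one orbit).
The orbit structure of x ↦ 11x mod 151: 3 orbits of sizes [75, 75, 1].
With 3 cycles on 151 points, sign = (−1)^{151−3} = +1.
Via Zolotarev, sign(π_{11}) = (11|151) = +1.

+1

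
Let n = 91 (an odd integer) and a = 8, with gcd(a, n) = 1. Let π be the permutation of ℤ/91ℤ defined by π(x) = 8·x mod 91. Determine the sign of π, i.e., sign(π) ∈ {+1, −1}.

-1

Trace 57: π^k(57) = [57, 1, 8, 64] for k=0..3.
The orbit structure of x ↦ 8x mod 91: 28 orbits of sizes [4, 4, 4, 4, 4, 4, 4, 4, 4, 4, 4, 4, 4, 4, 4, 4, 4, 4, 4, 4, 4, 1, 1, 1, 1, 1, 1, 1].
91 − 28 = 63 transpositions; sign(π) = (−1)^63 = -1.
Check: (8/91) = -1 by Zolotarev.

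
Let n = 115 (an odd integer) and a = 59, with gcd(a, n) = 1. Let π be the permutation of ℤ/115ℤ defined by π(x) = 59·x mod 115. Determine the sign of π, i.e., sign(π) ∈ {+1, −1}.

Start at x=16: 16 → 24 → 36 → 54 → 81 → 64 → 96 → … (one orbit).
Decompose π into cycles: lengths [22, 22, 22, 22, 11, 11, 2, 2, 1] (9 cycles, including the fixed point 0).
9 cycles on 115: each ℓ→(−1)^(ℓ−1), product (−1)^106 = +1.

+1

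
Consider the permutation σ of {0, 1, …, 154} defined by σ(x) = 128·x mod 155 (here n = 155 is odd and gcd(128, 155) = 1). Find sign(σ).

-1

Orbit of 1 under x↦128x: [1, 128, 109, 2, 101, 63, 4]… (length divides ord_155(128)).
Decompose π into cycles: lengths [20, 20, 20, 20, 20, 20, 5, 5, 5, 5, 5, 5, 4, 1] (14 cycles, including the fixed point 0).
14 cycles on 155: each ℓ→(−1)^(ℓ−1), product (−1)^141 = -1.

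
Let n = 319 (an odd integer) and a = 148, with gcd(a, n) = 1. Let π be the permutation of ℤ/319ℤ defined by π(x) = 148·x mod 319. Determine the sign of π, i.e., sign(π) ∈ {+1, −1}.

Start at x=45: 45 → 280 → 289 → 26 → 20 → 89 → 93 → … (one orbit).
Cycle lengths of π_148 on ℤ/319ℤ: [140, 140, 28, 5, 5, 1]; 6 cycles in total.
Σ(ℓ_i−1) = 319−6 = 313; sign = (−1)^313 = -1.
(148|319)_J = -1 (Zolotarev's lemma cross-check).

-1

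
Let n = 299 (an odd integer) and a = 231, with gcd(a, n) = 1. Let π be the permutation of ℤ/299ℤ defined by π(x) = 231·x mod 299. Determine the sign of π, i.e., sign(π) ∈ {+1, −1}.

+1

Orbit of 116 under x↦231x: [116, 185, 277, 1, 231, 139]… (length divides ord_299(231)).
Decompose π into cycles: lengths [6, 6, 6, 6, 6, 6, 6, 6, 6, 6, 6, 6, 6, 6, 6, 6, 6, 6, 6, 6, 6, 6, 6, 6, 6, 6, 6, 6, 6, 6, 6, 6, 6, 6, 6, 6, 6, 6, 6, 6, 6, 6, 6, 6, 6, 6, 1, 1, 1, 1, 1, 1, 1, 1, 1, 1, 1, 1, 1, 1, 1, 1, 1, 1, 1, 1, 1, 1, 1] (69 cycles, including the fixed point 0).
299 − 69 = 230 transpositions; sign(π) = (−1)^230 = +1.
Zolotarev: (231|299) = +1, matching the cycle-count sign.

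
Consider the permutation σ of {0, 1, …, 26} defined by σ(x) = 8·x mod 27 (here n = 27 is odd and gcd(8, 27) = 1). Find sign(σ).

Orbit of 8 under x↦8x: [8, 10, 26, 19, 17, 1]… (length divides ord_27(8)).
π_8 has 8 disjoint cycles with lengths [6, 6, 6, 2, 2, 2, 2, 1] on {0,…,26}.
n − c = 27 − 8 = 19; sign = (−1)^19 = -1.

-1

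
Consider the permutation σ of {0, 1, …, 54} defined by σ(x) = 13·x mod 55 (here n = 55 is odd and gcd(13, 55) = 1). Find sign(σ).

Start at x=32: 32 → 31 → 18 → 14 → 17 → 1 → 13 → … (one orbit).
5 cycles of lengths [20, 20, 10, 4, 1].
55 − 5 = 50 transpositions; sign(π) = (−1)^50 = +1.

+1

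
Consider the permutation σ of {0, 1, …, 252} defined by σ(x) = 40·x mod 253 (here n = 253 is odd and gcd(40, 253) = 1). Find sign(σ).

Start at x=65: 65 → 70 → 17 → 174 → 129 → 100 → 205 → … (one orbit).
π_40 has 5 disjoint cycles with lengths [110, 110, 22, 10, 1] on {0,…,252}.
n − c = 253 − 5 = 248; sign = (−1)^248 = +1.

+1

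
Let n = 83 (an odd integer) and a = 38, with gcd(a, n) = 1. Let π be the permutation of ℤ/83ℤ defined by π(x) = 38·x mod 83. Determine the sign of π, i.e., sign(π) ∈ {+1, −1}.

+1

Orbit of 17 under x↦38x: [17, 65, 63, 70, 4, 69, 49]… (length divides ord_83(38)).
Decompose π into cycles: lengths [41, 41, 1] (3 cycles, including the fixed point 0).
Σ(ℓ_i−1) = 83−3 = 80; sign = (−1)^80 = +1.
(38|83)_J = +1 (Zolotarev's lemma cross-check).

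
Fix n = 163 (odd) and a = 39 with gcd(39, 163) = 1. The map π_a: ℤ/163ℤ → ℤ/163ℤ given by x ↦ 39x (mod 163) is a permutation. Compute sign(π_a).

Trace 133: π^k(133) = [133, 134, 10, 64, 51, 33, 146] for k=0..6.
Cycle type of π: 81×2 + 1; total 3 cycles.
3 cycles on 163: each ℓ→(−1)^(ℓ−1), product (−1)^160 = +1.

+1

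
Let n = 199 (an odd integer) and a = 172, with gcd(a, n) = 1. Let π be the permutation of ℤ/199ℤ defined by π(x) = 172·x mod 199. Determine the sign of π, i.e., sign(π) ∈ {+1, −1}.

Orbit of 52 under x↦172x: [52, 188, 98, 140, 1, 172, 132]… (length divides ord_199(172)).
7 cycles of lengths [33, 33, 33, 33, 33, 33, 1].
With 7 cycles on 199 points, sign = (−1)^{199−7} = +1.
Zolotarev: (172|199) = +1, matching the cycle-count sign.

+1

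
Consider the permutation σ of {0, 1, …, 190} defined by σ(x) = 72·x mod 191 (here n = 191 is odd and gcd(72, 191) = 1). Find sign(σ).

Start at x=172: 172 → 160 → 60 → 118 → 92 → 130 → 1 → … (one orbit).
Cycle type of π: 95×2 + 1; total 3 cycles.
With 3 cycles on 191 points, sign = (−1)^{191−3} = +1.

+1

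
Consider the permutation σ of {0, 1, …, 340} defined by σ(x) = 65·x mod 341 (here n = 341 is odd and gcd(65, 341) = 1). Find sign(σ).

Start at x=67: 67 → 263 → 45 → 197 → 188 → 285 → 111 → … (one orbit).
π_65 has 17 disjoint cycles with lengths [30, 30, 30, 30, 30, 30, 30, 30, 30, 30, 30, 2, 2, 2, 2, 2, 1] on {0,…,340}.
With 17 cycles on 341 points, sign = (−1)^{341−17} = +1.

+1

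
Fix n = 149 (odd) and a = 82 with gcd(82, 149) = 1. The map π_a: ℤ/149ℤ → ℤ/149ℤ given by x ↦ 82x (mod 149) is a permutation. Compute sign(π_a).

+1

Orbit of 54 under x↦82x: [54, 107, 132, 96, 124, 36, 121]… (length divides ord_149(82)).
3 cycles of lengths [74, 74, 1].
149 − 3 = 146 transpositions; sign(π) = (−1)^146 = +1.
Zolotarev: (82|149) = +1, matching the cycle-count sign.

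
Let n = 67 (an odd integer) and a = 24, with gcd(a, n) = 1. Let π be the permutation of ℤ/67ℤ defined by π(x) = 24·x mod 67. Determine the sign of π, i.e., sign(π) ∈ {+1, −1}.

+1

Start at x=62: 62 → 14 → 1 → 24 → 40 → 22 → 59 → … (one orbit).
7 cycles of lengths [11, 11, 11, 11, 11, 11, 1].
Σ(ℓ_i−1) = 67−7 = 60; sign = (−1)^60 = +1.
Zolotarev: (24|67) = +1, matching the cycle-count sign.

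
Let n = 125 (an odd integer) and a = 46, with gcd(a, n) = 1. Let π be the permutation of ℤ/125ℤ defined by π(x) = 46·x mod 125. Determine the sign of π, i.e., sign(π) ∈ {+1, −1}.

Trace 91: π^k(91) = [91, 61, 56, 76, 121, 66, 36] for k=0..6.
Cycle type of π: 25×4 + 5×4 + 1×5; total 13 cycles.
Σ(ℓ_i−1) = 125−13 = 112; sign = (−1)^112 = +1.

+1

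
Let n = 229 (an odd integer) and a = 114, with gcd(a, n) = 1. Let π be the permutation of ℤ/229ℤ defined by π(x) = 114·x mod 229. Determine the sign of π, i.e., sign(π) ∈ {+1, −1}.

-1

Orbit of 64 under x↦114x: [64, 197, 16, 221, 4, 227, 1]… (length divides ord_229(114)).
Decompose π into cycles: lengths [76, 76, 76, 1] (4 cycles, including the fixed point 0).
sign(π) = (−1)^{n − #cycles} = (−1)^{229−4} = (−1)^225 = -1.
The Jacobi symbol (114|229) = -1 (Zolotarev) agrees.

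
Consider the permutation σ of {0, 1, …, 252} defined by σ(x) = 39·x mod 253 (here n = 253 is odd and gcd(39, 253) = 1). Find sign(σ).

-1

Trace 216: π^k(216) = [216, 75, 142, 225, 173, 169, 13] for k=0..6.
The orbit structure of x ↦ 39x mod 253: 6 orbits of sizes [110, 110, 11, 11, 10, 1].
n − c = 253 − 6 = 247; sign = (−1)^247 = -1.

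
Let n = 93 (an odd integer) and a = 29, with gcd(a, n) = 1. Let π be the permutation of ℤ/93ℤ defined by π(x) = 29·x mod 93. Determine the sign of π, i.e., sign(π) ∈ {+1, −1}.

+1

Start at x=29: 29 → 4 → 23 → 16 → 92 → 64 → 89 → … (one orbit).
Decompose π into cycles: lengths [10, 10, 10, 10, 10, 10, 10, 10, 10, 2, 1] (11 cycles, including the fixed point 0).
Σ(ℓ_i−1) = 93−11 = 82; sign = (−1)^82 = +1.
Check: (29/93) = +1 by Zolotarev.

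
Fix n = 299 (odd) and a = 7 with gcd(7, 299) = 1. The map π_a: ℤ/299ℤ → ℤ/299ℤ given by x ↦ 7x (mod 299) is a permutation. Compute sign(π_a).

+1

Start at x=82: 82 → 275 → 131 → 20 → 140 → 83 → 282 → … (one orbit).
The orbit structure of x ↦ 7x mod 299: 5 orbits of sizes [132, 132, 22, 12, 1].
n − c = 299 − 5 = 294; sign = (−1)^294 = +1.
Zolotarev: (7|299) = +1, matching the cycle-count sign.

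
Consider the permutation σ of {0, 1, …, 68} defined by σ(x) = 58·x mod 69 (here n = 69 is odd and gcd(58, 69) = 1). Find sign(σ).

Orbit of 4 under x↦58x: [4, 25, 1, 58, 52, 49, 13]… (length divides ord_69(58)).
The orbit structure of x ↦ 58x mod 69: 9 orbits of sizes [11, 11, 11, 11, 11, 11, 1, 1, 1].
9 cycles on 69: each ℓ→(−1)^(ℓ−1), product (−1)^60 = +1.
Check: (58/69) = +1 by Zolotarev.

+1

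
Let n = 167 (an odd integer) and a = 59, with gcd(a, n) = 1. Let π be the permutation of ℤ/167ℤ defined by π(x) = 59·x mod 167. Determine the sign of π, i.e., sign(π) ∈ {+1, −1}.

-1

Trace 4: π^k(4) = [4, 69, 63, 43, 32, 51, 3] for k=0..6.
Decompose π into cycles: lengths [166, 1] (2 cycles, including the fixed point 0).
With 2 cycles on 167 points, sign = (−1)^{167−2} = -1.
The Jacobi symbol (59|167) = -1 (Zolotarev) agrees.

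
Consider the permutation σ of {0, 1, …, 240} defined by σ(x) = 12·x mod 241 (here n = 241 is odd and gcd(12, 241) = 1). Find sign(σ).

Trace 161: π^k(161) = [161, 4, 48, 94, 164, 40, 239] for k=0..6.
Cycle lengths of π_12 on ℤ/241ℤ: [120, 120, 1]; 3 cycles in total.
n − c = 241 − 3 = 238; sign = (−1)^238 = +1.
Check: (12/241) = +1 by Zolotarev.

+1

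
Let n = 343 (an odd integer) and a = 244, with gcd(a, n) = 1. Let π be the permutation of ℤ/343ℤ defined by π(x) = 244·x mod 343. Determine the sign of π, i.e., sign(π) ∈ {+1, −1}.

-1

Orbit of 148 under x↦244x: [148, 97, 1, 244, 197, 48, 50]… (length divides ord_343(244)).
Cycle lengths of π_244 on ℤ/343ℤ: [14, 14, 14, 14, 14, 14, 14, 14, 14, 14, 14, 14, 14, 14, 14, 14, 14, 14, 14, 14, 14, 2, 2, 2, 2, 2, 2, 2, 2, 2, 2, 2, 2, 2, 2, 2, 2, 2, 2, 2, 2, 2, 2, 2, 2, 1]; 46 cycles in total.
n − c = 343 − 46 = 297; sign = (−1)^297 = -1.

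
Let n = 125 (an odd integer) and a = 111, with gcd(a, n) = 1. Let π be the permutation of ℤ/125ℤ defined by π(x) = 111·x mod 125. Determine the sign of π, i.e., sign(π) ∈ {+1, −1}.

+1

Start at x=121: 121 → 56 → 91 → 101 → 86 → 46 → 106 → … (one orbit).
π_111 has 13 disjoint cycles with lengths [25, 25, 25, 25, 5, 5, 5, 5, 1, 1, 1, 1, 1] on {0,…,124}.
sign(π) = (−1)^{n − #cycles} = (−1)^{125−13} = (−1)^112 = +1.
The Jacobi symbol (111|125) = +1 (Zolotarev) agrees.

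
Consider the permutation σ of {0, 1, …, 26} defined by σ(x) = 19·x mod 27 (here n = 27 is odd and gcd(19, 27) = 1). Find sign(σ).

+1

Trace 1: π^k(1) = [1, 19, 10] for k=0..2.
Cycle type of π: 3×6 + 1×9; total 15 cycles.
Σ(ℓ_i−1) = 27−15 = 12; sign = (−1)^12 = +1.
Check: (19/27) = +1 by Zolotarev.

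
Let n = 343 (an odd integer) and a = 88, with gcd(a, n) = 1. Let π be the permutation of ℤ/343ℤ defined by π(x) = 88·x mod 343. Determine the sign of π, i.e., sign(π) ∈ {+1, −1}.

+1

Trace 200: π^k(200) = [200, 107, 155, 263, 163, 281, 32] for k=0..6.
Cycle type of π: 147×2 + 21×2 + 3×2 + 1; total 7 cycles.
n − c = 343 − 7 = 336; sign = (−1)^336 = +1.
Zolotarev: (88|343) = +1, matching the cycle-count sign.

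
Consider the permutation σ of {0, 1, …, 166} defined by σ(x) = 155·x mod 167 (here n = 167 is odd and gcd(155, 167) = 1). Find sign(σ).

-1

Trace 157: π^k(157) = [157, 120, 63, 79, 54, 20, 94] for k=0..6.
π_155 has 2 disjoint cycles with lengths [166, 1] on {0,…,166}.
Σ(ℓ_i−1) = 167−2 = 165; sign = (−1)^165 = -1.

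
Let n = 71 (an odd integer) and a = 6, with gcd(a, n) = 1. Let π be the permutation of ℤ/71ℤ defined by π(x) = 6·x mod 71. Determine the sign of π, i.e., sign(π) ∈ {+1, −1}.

+1

Start at x=6: 6 → 36 → 3 → 18 → 37 → 9 → 54 → … (one orbit).
The orbit structure of x ↦ 6x mod 71: 3 orbits of sizes [35, 35, 1].
n − c = 71 − 3 = 68; sign = (−1)^68 = +1.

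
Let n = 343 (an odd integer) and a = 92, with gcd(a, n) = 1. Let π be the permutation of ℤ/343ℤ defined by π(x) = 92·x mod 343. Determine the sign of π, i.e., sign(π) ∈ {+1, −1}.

+1

Trace 1: π^k(1) = [1, 92, 232, 78, 316, 260, 253] for k=0..6.
Cycle type of π: 49×6 + 7×6 + 1×7; total 19 cycles.
Σ(ℓ_i−1) = 343−19 = 324; sign = (−1)^324 = +1.
(92|343)_J = +1 (Zolotarev's lemma cross-check).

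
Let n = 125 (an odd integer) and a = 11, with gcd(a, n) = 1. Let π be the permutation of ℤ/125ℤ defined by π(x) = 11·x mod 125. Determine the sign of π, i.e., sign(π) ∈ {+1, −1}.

+1

Orbit of 76 under x↦11x: [76, 86, 71, 31, 91, 1, 11]… (length divides ord_125(11)).
The orbit structure of x ↦ 11x mod 125: 13 orbits of sizes [25, 25, 25, 25, 5, 5, 5, 5, 1, 1, 1, 1, 1].
125 − 13 = 112 transpositions; sign(π) = (−1)^112 = +1.
The Jacobi symbol (11|125) = +1 (Zolotarev) agrees.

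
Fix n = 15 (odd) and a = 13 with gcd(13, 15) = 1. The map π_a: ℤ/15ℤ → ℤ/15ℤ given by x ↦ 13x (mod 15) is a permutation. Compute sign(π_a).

-1

Orbit of 7 under x↦13x: [7, 1, 13, 4]… (length divides ord_15(13)).
Cycle type of π: 4×3 + 1×3; total 6 cycles.
n − c = 15 − 6 = 9; sign = (−1)^9 = -1.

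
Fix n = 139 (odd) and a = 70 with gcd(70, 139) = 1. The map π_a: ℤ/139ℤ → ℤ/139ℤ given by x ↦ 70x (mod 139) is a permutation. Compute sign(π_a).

-1

Start at x=65: 65 → 102 → 51 → 95 → 117 → 128 → 64 → … (one orbit).
2 cycles of lengths [138, 1].
n − c = 139 − 2 = 137; sign = (−1)^137 = -1.
Check: (70/139) = -1 by Zolotarev.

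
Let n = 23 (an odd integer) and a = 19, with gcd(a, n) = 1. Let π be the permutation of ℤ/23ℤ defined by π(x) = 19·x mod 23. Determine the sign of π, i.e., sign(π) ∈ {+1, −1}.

Start at x=3: 3 → 11 → 2 → 15 → 9 → 10 → 6 → … (one orbit).
2 cycles of lengths [22, 1].
n − c = 23 − 2 = 21; sign = (−1)^21 = -1.
Zolotarev: (19|23) = -1, matching the cycle-count sign.

-1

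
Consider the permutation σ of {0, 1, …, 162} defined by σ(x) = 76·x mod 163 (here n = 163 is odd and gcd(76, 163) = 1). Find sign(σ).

Trace 54: π^k(54) = [54, 29, 85, 103, 4, 141, 121] for k=0..6.
The orbit structure of x ↦ 76x mod 163: 2 orbits of sizes [162, 1].
n − c = 163 − 2 = 161; sign = (−1)^161 = -1.

-1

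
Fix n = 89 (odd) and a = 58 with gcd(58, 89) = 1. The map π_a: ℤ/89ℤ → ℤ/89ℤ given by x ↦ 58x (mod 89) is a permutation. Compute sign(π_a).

-1

Trace 40: π^k(40) = [40, 6, 81, 70, 55, 75, 78] for k=0..6.
π_58 has 2 disjoint cycles with lengths [88, 1] on {0,…,88}.
Σ(ℓ_i−1) = 89−2 = 87; sign = (−1)^87 = -1.
Via Zolotarev, sign(π_{58}) = (58|89) = -1.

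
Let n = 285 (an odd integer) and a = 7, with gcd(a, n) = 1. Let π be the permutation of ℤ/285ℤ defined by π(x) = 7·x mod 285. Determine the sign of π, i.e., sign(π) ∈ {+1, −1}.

Start at x=49: 49 → 58 → 121 → 277 → 229 → 178 → 106 → … (one orbit).
Cycle type of π: 12×18 + 4×3 + 3×18 + 1×3; total 42 cycles.
Σ(ℓ_i−1) = 285−42 = 243; sign = (−1)^243 = -1.
The Jacobi symbol (7|285) = -1 (Zolotarev) agrees.

-1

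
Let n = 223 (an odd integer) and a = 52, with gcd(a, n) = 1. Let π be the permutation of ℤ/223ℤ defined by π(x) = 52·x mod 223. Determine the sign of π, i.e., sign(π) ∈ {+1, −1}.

-1

Orbit of 171 under x↦52x: [171, 195, 105, 108, 41, 125, 33]… (length divides ord_223(52)).
The orbit structure of x ↦ 52x mod 223: 4 orbits of sizes [74, 74, 74, 1].
Σ(ℓ_i−1) = 223−4 = 219; sign = (−1)^219 = -1.
Via Zolotarev, sign(π_{52}) = (52|223) = -1.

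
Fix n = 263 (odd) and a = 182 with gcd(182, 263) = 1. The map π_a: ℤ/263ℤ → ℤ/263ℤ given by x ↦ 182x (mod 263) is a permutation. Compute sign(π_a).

-1

Start at x=70: 70 → 116 → 72 → 217 → 44 → 118 → 173 → … (one orbit).
Decompose π into cycles: lengths [262, 1] (2 cycles, including the fixed point 0).
263 − 2 = 261 transpositions; sign(π) = (−1)^261 = -1.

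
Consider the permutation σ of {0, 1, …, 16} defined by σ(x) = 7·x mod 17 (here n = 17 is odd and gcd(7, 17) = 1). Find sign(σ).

Trace 5: π^k(5) = [5, 1, 7, 15, 3, 4, 11] for k=0..6.
π_7 has 2 disjoint cycles with lengths [16, 1] on {0,…,16}.
Σ(ℓ_i−1) = 17−2 = 15; sign = (−1)^15 = -1.

-1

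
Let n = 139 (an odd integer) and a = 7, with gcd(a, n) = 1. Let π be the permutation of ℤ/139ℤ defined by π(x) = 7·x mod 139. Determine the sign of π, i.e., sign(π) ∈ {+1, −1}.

+1

Trace 106: π^k(106) = [106, 47, 51, 79, 136, 118, 131] for k=0..6.
Cycle type of π: 69×2 + 1; total 3 cycles.
Σ(ℓ_i−1) = 139−3 = 136; sign = (−1)^136 = +1.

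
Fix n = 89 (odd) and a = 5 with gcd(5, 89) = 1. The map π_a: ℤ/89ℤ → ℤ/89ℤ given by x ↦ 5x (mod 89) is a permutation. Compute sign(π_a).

Orbit of 80 under x↦5x: [80, 44, 42, 32, 71, 88, 84]… (length divides ord_89(5)).
Cycle lengths of π_5 on ℤ/89ℤ: [44, 44, 1]; 3 cycles in total.
With 3 cycles on 89 points, sign = (−1)^{89−3} = +1.

+1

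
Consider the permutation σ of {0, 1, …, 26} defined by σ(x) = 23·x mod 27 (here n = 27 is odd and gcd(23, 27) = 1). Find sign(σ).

Orbit of 14 under x↦23x: [14, 25, 8, 22, 20, 1, 23]… (length divides ord_27(23)).
Cycle type of π: 18 + 6 + 2 + 1; total 4 cycles.
Σ(ℓ_i−1) = 27−4 = 23; sign = (−1)^23 = -1.

-1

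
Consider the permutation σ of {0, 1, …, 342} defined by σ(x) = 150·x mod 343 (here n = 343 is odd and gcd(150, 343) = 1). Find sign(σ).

Start at x=333: 333 → 215 → 8 → 171 → 268 → 69 → 60 → … (one orbit).
The orbit structure of x ↦ 150x mod 343: 4 orbits of sizes [294, 42, 6, 1].
n − c = 343 − 4 = 339; sign = (−1)^339 = -1.
Check: (150/343) = -1 by Zolotarev.

-1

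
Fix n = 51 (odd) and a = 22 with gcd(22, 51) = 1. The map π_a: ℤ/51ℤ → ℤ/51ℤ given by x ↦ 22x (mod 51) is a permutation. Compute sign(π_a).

Orbit of 37 under x↦22x: [37, 49, 7, 1, 22, 25, 40]… (length divides ord_51(22)).
6 cycles of lengths [16, 16, 16, 1, 1, 1].
sign(π) = (−1)^{n − #cycles} = (−1)^{51−6} = (−1)^45 = -1.
Zolotarev: (22|51) = -1, matching the cycle-count sign.

-1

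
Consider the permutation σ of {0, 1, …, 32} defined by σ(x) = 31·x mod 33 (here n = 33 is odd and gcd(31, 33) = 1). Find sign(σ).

+1

Trace 25: π^k(25) = [25, 16, 1, 31, 4] for k=0..4.
π_31 has 9 disjoint cycles with lengths [5, 5, 5, 5, 5, 5, 1, 1, 1] on {0,…,32}.
With 9 cycles on 33 points, sign = (−1)^{33−9} = +1.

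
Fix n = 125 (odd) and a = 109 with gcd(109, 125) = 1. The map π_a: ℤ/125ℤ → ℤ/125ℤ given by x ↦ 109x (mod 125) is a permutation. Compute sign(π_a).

+1

Orbit of 59 under x↦109x: [59, 56, 104, 86, 124, 16, 119]… (length divides ord_125(109)).
π_109 has 7 disjoint cycles with lengths [50, 50, 10, 10, 2, 2, 1] on {0,…,124}.
125 − 7 = 118 transpositions; sign(π) = (−1)^118 = +1.
Check: (109/125) = +1 by Zolotarev.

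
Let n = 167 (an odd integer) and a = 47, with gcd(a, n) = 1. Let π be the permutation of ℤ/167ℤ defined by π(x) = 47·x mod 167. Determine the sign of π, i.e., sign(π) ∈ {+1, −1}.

+1

Trace 127: π^k(127) = [127, 124, 150, 36, 22, 32, 1] for k=0..6.
Cycle type of π: 83×2 + 1; total 3 cycles.
n − c = 167 − 3 = 164; sign = (−1)^164 = +1.
Check: (47/167) = +1 by Zolotarev.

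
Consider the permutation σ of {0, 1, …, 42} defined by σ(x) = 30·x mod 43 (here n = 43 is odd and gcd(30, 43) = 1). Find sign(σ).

Orbit of 29 under x↦30x: [29, 10, 42, 13, 3, 4, 34]… (length divides ord_43(30)).
π_30 has 2 disjoint cycles with lengths [42, 1] on {0,…,42}.
sign(π) = (−1)^{n − #cycles} = (−1)^{43−2} = (−1)^41 = -1.

-1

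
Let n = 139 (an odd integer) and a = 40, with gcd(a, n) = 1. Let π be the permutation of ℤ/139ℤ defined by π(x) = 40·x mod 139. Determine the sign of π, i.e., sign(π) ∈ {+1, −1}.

Orbit of 32 under x↦40x: [32, 29, 48, 113, 72, 100, 108]… (length divides ord_139(40)).
Cycle type of π: 138 + 1; total 2 cycles.
139 − 2 = 137 transpositions; sign(π) = (−1)^137 = -1.
Via Zolotarev, sign(π_{40}) = (40|139) = -1.

-1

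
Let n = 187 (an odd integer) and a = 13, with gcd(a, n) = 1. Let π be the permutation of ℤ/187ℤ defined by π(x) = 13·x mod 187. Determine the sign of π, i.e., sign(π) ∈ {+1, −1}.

-1

Start at x=69: 69 → 149 → 67 → 123 → 103 → 30 → 16 → … (one orbit).
Decompose π into cycles: lengths [20, 20, 20, 20, 20, 20, 20, 20, 10, 4, 4, 4, 4, 1] (14 cycles, including the fixed point 0).
14 cycles on 187: each ℓ→(−1)^(ℓ−1), product (−1)^173 = -1.
Zolotarev: (13|187) = -1, matching the cycle-count sign.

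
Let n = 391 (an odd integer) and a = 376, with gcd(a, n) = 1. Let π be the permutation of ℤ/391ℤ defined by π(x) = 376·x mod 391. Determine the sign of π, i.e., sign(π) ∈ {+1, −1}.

+1

Orbit of 110 under x↦376x: [110, 305, 117, 200, 128, 35, 257]… (length divides ord_391(376)).
Decompose π into cycles: lengths [88, 88, 88, 88, 11, 11, 8, 8, 1] (9 cycles, including the fixed point 0).
sign(π) = (−1)^{n − #cycles} = (−1)^{391−9} = (−1)^382 = +1.
Check: (376/391) = +1 by Zolotarev.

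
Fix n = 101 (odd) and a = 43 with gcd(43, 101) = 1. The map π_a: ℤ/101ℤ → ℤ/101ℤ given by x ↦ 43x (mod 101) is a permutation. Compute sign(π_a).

+1

Orbit of 88 under x↦43x: [88, 47, 1, 43, 31, 20, 52]… (length divides ord_101(43)).
π_43 has 3 disjoint cycles with lengths [50, 50, 1] on {0,…,100}.
Σ(ℓ_i−1) = 101−3 = 98; sign = (−1)^98 = +1.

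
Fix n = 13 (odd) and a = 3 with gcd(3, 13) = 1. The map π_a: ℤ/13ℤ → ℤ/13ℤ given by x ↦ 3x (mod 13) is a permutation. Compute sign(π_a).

Start at x=9: 9 → 1 → 3 → 9 (one orbit).
Cycle lengths of π_3 on ℤ/13ℤ: [3, 3, 3, 3, 1]; 5 cycles in total.
n − c = 13 − 5 = 8; sign = (−1)^8 = +1.
(3|13)_J = +1 (Zolotarev's lemma cross-check).

+1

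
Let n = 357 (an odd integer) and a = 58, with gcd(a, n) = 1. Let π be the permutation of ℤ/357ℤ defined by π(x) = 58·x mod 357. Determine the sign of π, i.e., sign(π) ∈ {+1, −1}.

Start at x=163: 163 → 172 → 337 → 268 → 193 → 127 → 226 → … (one orbit).
18 cycles of lengths [48, 48, 48, 48, 48, 48, 16, 16, 16, 3, 3, 3, 3, 3, 3, 1, 1, 1].
18 cycles on 357: each ℓ→(−1)^(ℓ−1), product (−1)^339 = -1.

-1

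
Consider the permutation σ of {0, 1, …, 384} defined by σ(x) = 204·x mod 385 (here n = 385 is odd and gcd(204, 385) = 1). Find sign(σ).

Trace 71: π^k(71) = [71, 239, 246, 134, 1, 204, 36] for k=0..6.
56 cycles of lengths [10, 10, 10, 10, 10, 10, 10, 10, 10, 10, 10, 10, 10, 10, 10, 10, 10, 10, 10, 10, 10, 10, 10, 10, 10, 10, 10, 10, 10, 10, 10, 10, 10, 10, 10, 2, 2, 2, 2, 2, 2, 2, 2, 2, 2, 2, 2, 2, 2, 1, 1, 1, 1, 1, 1, 1].
sign(π) = (−1)^{n − #cycles} = (−1)^{385−56} = (−1)^329 = -1.
Check: (204/385) = -1 by Zolotarev.

-1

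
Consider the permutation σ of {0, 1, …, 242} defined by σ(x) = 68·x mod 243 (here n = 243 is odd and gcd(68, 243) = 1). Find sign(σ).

Start at x=91: 91 → 113 → 151 → 62 → 85 → 191 → 109 → … (one orbit).
π_68 has 6 disjoint cycles with lengths [162, 54, 18, 6, 2, 1] on {0,…,242}.
Σ(ℓ_i−1) = 243−6 = 237; sign = (−1)^237 = -1.
Zolotarev: (68|243) = -1, matching the cycle-count sign.

-1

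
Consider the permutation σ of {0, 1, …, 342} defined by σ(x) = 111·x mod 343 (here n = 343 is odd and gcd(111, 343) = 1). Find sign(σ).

Orbit of 265 under x↦111x: [265, 260, 48, 183, 76, 204, 6]… (length divides ord_343(111)).
The orbit structure of x ↦ 111x mod 343: 10 orbits of sizes [98, 98, 98, 14, 14, 14, 2, 2, 2, 1].
n − c = 343 − 10 = 333; sign = (−1)^333 = -1.

-1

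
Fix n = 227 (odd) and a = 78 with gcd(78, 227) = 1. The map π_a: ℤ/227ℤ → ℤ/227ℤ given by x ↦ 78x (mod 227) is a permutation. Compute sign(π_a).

Start at x=121: 121 → 131 → 3 → 7 → 92 → 139 → 173 → … (one orbit).
The orbit structure of x ↦ 78x mod 227: 3 orbits of sizes [113, 113, 1].
Σ(ℓ_i−1) = 227−3 = 224; sign = (−1)^224 = +1.
Zolotarev: (78|227) = +1, matching the cycle-count sign.

+1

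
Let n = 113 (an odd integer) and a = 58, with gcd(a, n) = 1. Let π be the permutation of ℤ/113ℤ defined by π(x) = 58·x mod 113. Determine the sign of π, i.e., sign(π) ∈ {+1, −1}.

Trace 43: π^k(43) = [43, 8, 12, 18, 27, 97, 89] for k=0..6.
Cycle lengths of π_58 on ℤ/113ℤ: [112, 1]; 2 cycles in total.
2 cycles on 113: each ℓ→(−1)^(ℓ−1), product (−1)^111 = -1.

-1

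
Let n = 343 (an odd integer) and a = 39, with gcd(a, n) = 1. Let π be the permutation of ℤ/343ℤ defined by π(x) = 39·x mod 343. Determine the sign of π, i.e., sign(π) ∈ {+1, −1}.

+1

Start at x=29: 29 → 102 → 205 → 106 → 18 → 16 → 281 → … (one orbit).
Cycle lengths of π_39 on ℤ/343ℤ: [147, 147, 21, 21, 3, 3, 1]; 7 cycles in total.
7 cycles on 343: each ℓ→(−1)^(ℓ−1), product (−1)^336 = +1.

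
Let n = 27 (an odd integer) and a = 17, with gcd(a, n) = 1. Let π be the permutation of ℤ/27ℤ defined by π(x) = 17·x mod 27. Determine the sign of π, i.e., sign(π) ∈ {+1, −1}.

Start at x=17: 17 → 19 → 26 → 10 → 8 → 1 → 17 (one orbit).
Decompose π into cycles: lengths [6, 6, 6, 2, 2, 2, 2, 1] (8 cycles, including the fixed point 0).
Σ(ℓ_i−1) = 27−8 = 19; sign = (−1)^19 = -1.
Via Zolotarev, sign(π_{17}) = (17|27) = -1.

-1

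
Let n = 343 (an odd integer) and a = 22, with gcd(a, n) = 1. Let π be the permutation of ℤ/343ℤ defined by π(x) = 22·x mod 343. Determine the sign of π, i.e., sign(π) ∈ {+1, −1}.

+1

Trace 127: π^k(127) = [127, 50, 71, 190, 64, 36, 106] for k=0..6.
Cycle type of π: 49×6 + 7×6 + 1×7; total 19 cycles.
sign(π) = (−1)^{n − #cycles} = (−1)^{343−19} = (−1)^324 = +1.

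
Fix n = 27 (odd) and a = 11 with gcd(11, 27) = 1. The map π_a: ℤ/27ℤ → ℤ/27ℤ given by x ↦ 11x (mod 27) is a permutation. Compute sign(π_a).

Trace 1: π^k(1) = [1, 11, 13, 8, 7, 23, 10] for k=0..6.
Decompose π into cycles: lengths [18, 6, 2, 1] (4 cycles, including the fixed point 0).
4 cycles on 27: each ℓ→(−1)^(ℓ−1), product (−1)^23 = -1.
Check: (11/27) = -1 by Zolotarev.

-1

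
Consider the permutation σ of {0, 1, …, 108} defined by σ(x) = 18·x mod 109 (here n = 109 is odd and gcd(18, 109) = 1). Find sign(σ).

-1

Start at x=73: 73 → 6 → 108 → 91 → 3 → 54 → 100 → … (one orbit).
Cycle lengths of π_18 on ℤ/109ℤ: [108, 1]; 2 cycles in total.
With 2 cycles on 109 points, sign = (−1)^{109−2} = -1.
The Jacobi symbol (18|109) = -1 (Zolotarev) agrees.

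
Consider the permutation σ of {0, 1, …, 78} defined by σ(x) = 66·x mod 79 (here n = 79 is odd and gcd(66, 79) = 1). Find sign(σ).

Orbit of 31 under x↦66x: [31, 71, 25, 70, 38, 59, 23]… (length divides ord_79(66)).
Decompose π into cycles: lengths [78, 1] (2 cycles, including the fixed point 0).
2 cycles on 79: each ℓ→(−1)^(ℓ−1), product (−1)^77 = -1.

-1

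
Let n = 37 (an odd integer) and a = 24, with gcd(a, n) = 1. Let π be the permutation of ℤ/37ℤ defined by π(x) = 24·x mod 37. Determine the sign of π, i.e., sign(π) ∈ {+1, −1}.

Trace 6: π^k(6) = [6, 33, 15, 27, 19, 12, 29] for k=0..6.
The orbit structure of x ↦ 24x mod 37: 2 orbits of sizes [36, 1].
sign(π) = (−1)^{n − #cycles} = (−1)^{37−2} = (−1)^35 = -1.

-1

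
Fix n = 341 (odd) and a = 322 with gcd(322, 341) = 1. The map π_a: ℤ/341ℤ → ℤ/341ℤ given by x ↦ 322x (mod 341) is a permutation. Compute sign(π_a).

Orbit of 254 under x↦322x: [254, 289, 306, 324, 323, 1, 322]… (length divides ord_341(322)).
The orbit structure of x ↦ 322x mod 341: 14 orbits of sizes [30, 30, 30, 30, 30, 30, 30, 30, 30, 30, 30, 5, 5, 1].
14 cycles on 341: each ℓ→(−1)^(ℓ−1), product (−1)^327 = -1.
The Jacobi symbol (322|341) = -1 (Zolotarev) agrees.

-1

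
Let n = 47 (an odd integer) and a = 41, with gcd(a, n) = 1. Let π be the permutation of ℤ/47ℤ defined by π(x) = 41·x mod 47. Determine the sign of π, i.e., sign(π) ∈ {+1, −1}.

Orbit of 21 under x↦41x: [21, 15, 4, 23, 3, 29, 14]… (length divides ord_47(41)).
π_41 has 2 disjoint cycles with lengths [46, 1] on {0,…,46}.
47 − 2 = 45 transpositions; sign(π) = (−1)^45 = -1.

-1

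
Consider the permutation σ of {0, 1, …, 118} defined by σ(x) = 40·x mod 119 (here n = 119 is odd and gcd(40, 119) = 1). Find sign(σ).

+1

Trace 3: π^k(3) = [3, 1, 40, 53, 97, 72, 24] for k=0..6.
Cycle type of π: 48×2 + 16 + 6 + 1; total 5 cycles.
sign(π) = (−1)^{n − #cycles} = (−1)^{119−5} = (−1)^114 = +1.
Zolotarev: (40|119) = +1, matching the cycle-count sign.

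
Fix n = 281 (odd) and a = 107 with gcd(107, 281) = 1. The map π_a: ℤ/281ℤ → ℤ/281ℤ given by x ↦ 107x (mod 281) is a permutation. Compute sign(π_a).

-1

Orbit of 99 under x↦107x: [99, 196, 178, 219, 110, 249, 229]… (length divides ord_281(107)).
Cycle type of π: 280 + 1; total 2 cycles.
Σ(ℓ_i−1) = 281−2 = 279; sign = (−1)^279 = -1.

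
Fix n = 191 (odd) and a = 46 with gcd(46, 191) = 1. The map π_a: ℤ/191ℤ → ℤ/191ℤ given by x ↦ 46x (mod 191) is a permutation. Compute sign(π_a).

Start at x=51: 51 → 54 → 1 → 46 → 15 → 117 → 34 → … (one orbit).
3 cycles of lengths [95, 95, 1].
n − c = 191 − 3 = 188; sign = (−1)^188 = +1.
Via Zolotarev, sign(π_{46}) = (46|191) = +1.

+1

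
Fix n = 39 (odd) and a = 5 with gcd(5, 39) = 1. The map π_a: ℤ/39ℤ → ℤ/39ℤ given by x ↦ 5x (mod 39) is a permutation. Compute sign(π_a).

Orbit of 8 under x↦5x: [8, 1, 5, 25]… (length divides ord_39(5)).
π_5 has 11 disjoint cycles with lengths [4, 4, 4, 4, 4, 4, 4, 4, 4, 2, 1] on {0,…,38}.
With 11 cycles on 39 points, sign = (−1)^{39−11} = +1.

+1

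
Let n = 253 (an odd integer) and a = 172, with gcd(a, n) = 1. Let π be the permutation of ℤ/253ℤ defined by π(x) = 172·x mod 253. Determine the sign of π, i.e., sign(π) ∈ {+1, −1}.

Orbit of 163 under x↦172x: [163, 206, 12, 40, 49, 79, 179]… (length divides ord_253(172)).
5 cycles of lengths [110, 110, 22, 10, 1].
sign(π) = (−1)^{n − #cycles} = (−1)^{253−5} = (−1)^248 = +1.
The Jacobi symbol (172|253) = +1 (Zolotarev) agrees.

+1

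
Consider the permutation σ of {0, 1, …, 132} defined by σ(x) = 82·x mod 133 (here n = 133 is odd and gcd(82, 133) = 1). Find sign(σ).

Orbit of 73 under x↦82x: [73, 1, 82, 74, 83, 23, 24]… (length divides ord_133(82)).
The orbit structure of x ↦ 82x mod 133: 10 orbits of sizes [18, 18, 18, 18, 18, 18, 9, 9, 6, 1].
133 − 10 = 123 transpositions; sign(π) = (−1)^123 = -1.
Zolotarev: (82|133) = -1, matching the cycle-count sign.

-1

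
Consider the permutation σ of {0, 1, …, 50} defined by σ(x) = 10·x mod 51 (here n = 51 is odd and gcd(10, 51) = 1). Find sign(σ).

-1

Orbit of 4 under x↦10x: [4, 40, 43, 22, 16, 7, 19]… (length divides ord_51(10)).
The orbit structure of x ↦ 10x mod 51: 6 orbits of sizes [16, 16, 16, 1, 1, 1].
sign(π) = (−1)^{n − #cycles} = (−1)^{51−6} = (−1)^45 = -1.
(10|51)_J = -1 (Zolotarev's lemma cross-check).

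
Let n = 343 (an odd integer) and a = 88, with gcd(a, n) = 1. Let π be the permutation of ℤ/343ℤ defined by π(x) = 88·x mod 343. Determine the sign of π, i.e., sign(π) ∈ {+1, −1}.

+1

Orbit of 198 under x↦88x: [198, 274, 102, 58, 302, 165, 114]… (length divides ord_343(88)).
The orbit structure of x ↦ 88x mod 343: 7 orbits of sizes [147, 147, 21, 21, 3, 3, 1].
7 cycles on 343: each ℓ→(−1)^(ℓ−1), product (−1)^336 = +1.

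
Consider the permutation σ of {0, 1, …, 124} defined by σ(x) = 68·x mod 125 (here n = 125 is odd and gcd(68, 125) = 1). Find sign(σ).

-1

Start at x=124: 124 → 57 → 1 → 68 → 124 (one orbit).
32 cycles of lengths [4, 4, 4, 4, 4, 4, 4, 4, 4, 4, 4, 4, 4, 4, 4, 4, 4, 4, 4, 4, 4, 4, 4, 4, 4, 4, 4, 4, 4, 4, 4, 1].
With 32 cycles on 125 points, sign = (−1)^{125−32} = -1.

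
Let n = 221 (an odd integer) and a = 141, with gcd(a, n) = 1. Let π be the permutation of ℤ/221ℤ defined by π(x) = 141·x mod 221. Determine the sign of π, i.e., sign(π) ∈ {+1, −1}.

+1

Start at x=96: 96 → 55 → 20 → 168 → 41 → 35 → 73 → … (one orbit).
7 cycles of lengths [48, 48, 48, 48, 16, 12, 1].
Σ(ℓ_i−1) = 221−7 = 214; sign = (−1)^214 = +1.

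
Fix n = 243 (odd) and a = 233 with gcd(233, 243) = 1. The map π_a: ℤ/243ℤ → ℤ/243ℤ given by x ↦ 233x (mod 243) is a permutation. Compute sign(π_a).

-1

Trace 170: π^k(170) = [170, 1, 233, 100, 215, 37, 116] for k=0..6.
Decompose π into cycles: lengths [54, 54, 54, 18, 18, 18, 6, 6, 6, 2, 2, 2, 2, 1] (14 cycles, including the fixed point 0).
n − c = 243 − 14 = 229; sign = (−1)^229 = -1.
Via Zolotarev, sign(π_{233}) = (233|243) = -1.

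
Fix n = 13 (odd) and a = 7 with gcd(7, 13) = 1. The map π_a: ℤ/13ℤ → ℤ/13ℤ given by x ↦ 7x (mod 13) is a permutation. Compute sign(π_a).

-1

Orbit of 12 under x↦7x: [12, 6, 3, 8, 4, 2, 1]… (length divides ord_13(7)).
The orbit structure of x ↦ 7x mod 13: 2 orbits of sizes [12, 1].
n − c = 13 − 2 = 11; sign = (−1)^11 = -1.
Check: (7/13) = -1 by Zolotarev.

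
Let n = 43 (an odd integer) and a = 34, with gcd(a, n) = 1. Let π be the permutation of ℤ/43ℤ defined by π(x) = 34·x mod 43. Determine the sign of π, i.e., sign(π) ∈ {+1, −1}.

Start at x=14: 14 → 3 → 16 → 28 → 6 → 32 → 13 → … (one orbit).
Decompose π into cycles: lengths [42, 1] (2 cycles, including the fixed point 0).
Σ(ℓ_i−1) = 43−2 = 41; sign = (−1)^41 = -1.

-1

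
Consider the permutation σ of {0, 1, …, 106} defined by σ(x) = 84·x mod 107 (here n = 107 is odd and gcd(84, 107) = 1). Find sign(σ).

-1

Orbit of 25 under x↦84x: [25, 67, 64, 26, 44, 58, 57]… (length divides ord_107(84)).
π_84 has 2 disjoint cycles with lengths [106, 1] on {0,…,106}.
107 − 2 = 105 transpositions; sign(π) = (−1)^105 = -1.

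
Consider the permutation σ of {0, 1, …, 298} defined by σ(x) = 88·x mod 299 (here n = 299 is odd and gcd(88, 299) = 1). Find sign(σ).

-1

Start at x=209: 209 → 153 → 9 → 194 → 29 → 160 → 27 → … (one orbit).
Decompose π into cycles: lengths [66, 66, 66, 66, 22, 6, 6, 1] (8 cycles, including the fixed point 0).
Σ(ℓ_i−1) = 299−8 = 291; sign = (−1)^291 = -1.
Via Zolotarev, sign(π_{88}) = (88|299) = -1.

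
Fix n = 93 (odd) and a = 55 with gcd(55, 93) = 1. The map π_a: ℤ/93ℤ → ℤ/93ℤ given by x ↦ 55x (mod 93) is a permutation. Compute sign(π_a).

Trace 28: π^k(28) = [28, 52, 70, 37, 82, 46, 19] for k=0..6.
The orbit structure of x ↦ 55x mod 93: 6 orbits of sizes [30, 30, 30, 1, 1, 1].
93 − 6 = 87 transpositions; sign(π) = (−1)^87 = -1.

-1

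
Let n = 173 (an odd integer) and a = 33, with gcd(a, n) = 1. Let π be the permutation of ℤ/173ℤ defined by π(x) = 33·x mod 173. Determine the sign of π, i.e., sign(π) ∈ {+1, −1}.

+1

Trace 10: π^k(10) = [10, 157, 164, 49, 60, 77, 119] for k=0..6.
Decompose π into cycles: lengths [86, 86, 1] (3 cycles, including the fixed point 0).
With 3 cycles on 173 points, sign = (−1)^{173−3} = +1.
Zolotarev: (33|173) = +1, matching the cycle-count sign.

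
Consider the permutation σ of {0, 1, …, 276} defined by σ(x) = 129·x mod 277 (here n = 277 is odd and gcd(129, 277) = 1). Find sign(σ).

-1

Trace 41: π^k(41) = [41, 26, 30, 269, 76, 109, 211] for k=0..6.
4 cycles of lengths [92, 92, 92, 1].
Σ(ℓ_i−1) = 277−4 = 273; sign = (−1)^273 = -1.
(129|277)_J = -1 (Zolotarev's lemma cross-check).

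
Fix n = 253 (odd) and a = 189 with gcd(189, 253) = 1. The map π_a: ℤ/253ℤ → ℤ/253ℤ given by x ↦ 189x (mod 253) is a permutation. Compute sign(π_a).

Orbit of 160 under x↦189x: [160, 133, 90, 59, 19, 49, 153]… (length divides ord_253(189)).
π_189 has 5 disjoint cycles with lengths [110, 110, 22, 10, 1] on {0,…,252}.
sign(π) = (−1)^{n − #cycles} = (−1)^{253−5} = (−1)^248 = +1.
Check: (189/253) = +1 by Zolotarev.

+1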